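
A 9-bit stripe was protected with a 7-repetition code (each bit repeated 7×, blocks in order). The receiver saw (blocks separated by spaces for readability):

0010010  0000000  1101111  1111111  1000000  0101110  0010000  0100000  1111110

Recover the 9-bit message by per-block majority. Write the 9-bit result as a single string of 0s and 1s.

Block 1 (0010010): 2 ones → 0
Block 2 (0000000): 0 ones → 0
Block 3 (1101111): 6 ones → 1
Block 4 (1111111): 7 ones → 1
Block 5 (1000000): 1 one → 0
Block 6 (0101110): 4 ones → 1
Block 7 (0010000): 1 one → 0
Block 8 (0100000): 1 one → 0
Block 9 (1111110): 6 ones → 1

001101001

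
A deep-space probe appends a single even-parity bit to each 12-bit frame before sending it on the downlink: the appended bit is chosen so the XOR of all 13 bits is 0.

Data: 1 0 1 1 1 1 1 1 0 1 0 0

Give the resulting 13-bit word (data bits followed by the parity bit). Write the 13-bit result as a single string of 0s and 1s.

XOR of the 12 data bits: 1⊕0⊕1⊕1⊕1⊕1⊕1⊕1⊕0⊕1⊕0⊕0 = 0
Parity bit = 0 (so all 13 bits XOR to 0).

1011111101000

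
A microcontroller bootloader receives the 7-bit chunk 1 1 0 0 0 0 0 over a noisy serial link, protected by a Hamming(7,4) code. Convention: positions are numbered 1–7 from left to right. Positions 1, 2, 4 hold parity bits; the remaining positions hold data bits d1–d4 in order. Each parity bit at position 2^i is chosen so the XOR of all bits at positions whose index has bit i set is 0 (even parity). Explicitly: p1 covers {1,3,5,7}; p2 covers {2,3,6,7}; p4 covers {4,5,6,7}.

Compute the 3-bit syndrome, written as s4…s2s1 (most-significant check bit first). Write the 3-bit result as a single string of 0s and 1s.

s1 (pos 1,3,5,7): 1⊕0⊕0⊕0 = 1
s2 (pos 2,3,6,7): 1⊕0⊕0⊕0 = 1
s4 (pos 4,5,6,7): 0⊕0⊕0⊕0 = 0
Syndrome s4…s1 = 011 → error at position 3.

011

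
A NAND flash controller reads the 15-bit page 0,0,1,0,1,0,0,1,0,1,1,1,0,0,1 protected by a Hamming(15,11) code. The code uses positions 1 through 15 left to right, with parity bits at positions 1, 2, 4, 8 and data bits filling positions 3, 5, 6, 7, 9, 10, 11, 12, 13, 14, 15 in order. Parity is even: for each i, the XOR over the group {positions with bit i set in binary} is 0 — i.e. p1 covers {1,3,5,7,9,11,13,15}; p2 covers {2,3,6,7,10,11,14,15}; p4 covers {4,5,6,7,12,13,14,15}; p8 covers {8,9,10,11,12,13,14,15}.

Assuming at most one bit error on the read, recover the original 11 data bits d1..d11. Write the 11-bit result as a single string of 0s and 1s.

11000110001

s1 (pos 1,3,5,7,9,11,13,15): 0⊕1⊕1⊕0⊕0⊕1⊕0⊕1 = 0
s2 (pos 2,3,6,7,10,11,14,15): 0⊕1⊕0⊕0⊕1⊕1⊕0⊕1 = 0
s4 (pos 4,5,6,7,12,13,14,15): 0⊕1⊕0⊕0⊕1⊕0⊕0⊕1 = 1
s8 (pos 8,9,10,11,12,13,14,15): 1⊕0⊕1⊕1⊕1⊕0⊕0⊕1 = 1
Syndrome s8…s1 = 1100 → error at position 12.
Flip position 12: 001010010111001 → 001010010110001
Read data bits from positions 3,5,6,7,9,10,11,12,13,14,15: 11000110001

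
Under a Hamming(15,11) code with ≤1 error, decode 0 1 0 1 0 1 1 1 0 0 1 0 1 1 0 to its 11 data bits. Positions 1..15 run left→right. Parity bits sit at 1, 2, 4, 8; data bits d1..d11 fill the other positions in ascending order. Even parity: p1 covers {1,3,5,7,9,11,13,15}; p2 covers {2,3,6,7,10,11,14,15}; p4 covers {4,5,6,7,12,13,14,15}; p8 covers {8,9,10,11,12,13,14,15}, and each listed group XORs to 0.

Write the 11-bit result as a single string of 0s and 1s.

s1 (pos 1,3,5,7,9,11,13,15): 0⊕0⊕0⊕1⊕0⊕1⊕1⊕0 = 1
s2 (pos 2,3,6,7,10,11,14,15): 1⊕0⊕1⊕1⊕0⊕1⊕1⊕0 = 1
s4 (pos 4,5,6,7,12,13,14,15): 1⊕0⊕1⊕1⊕0⊕1⊕1⊕0 = 1
s8 (pos 8,9,10,11,12,13,14,15): 1⊕0⊕0⊕1⊕0⊕1⊕1⊕0 = 0
Syndrome s8…s1 = 0111 → error at position 7.
Flip position 7: 010101110010110 → 010101010010110
Read data bits from positions 3,5,6,7,9,10,11,12,13,14,15: 00100010110

00100010110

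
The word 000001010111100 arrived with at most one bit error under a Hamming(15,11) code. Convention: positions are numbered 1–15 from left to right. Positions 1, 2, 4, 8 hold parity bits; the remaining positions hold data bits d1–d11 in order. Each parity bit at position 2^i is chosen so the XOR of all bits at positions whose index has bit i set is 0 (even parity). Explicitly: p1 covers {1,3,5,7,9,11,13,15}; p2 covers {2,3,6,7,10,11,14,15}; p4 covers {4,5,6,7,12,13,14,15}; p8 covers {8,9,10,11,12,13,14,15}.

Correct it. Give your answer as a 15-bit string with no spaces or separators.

000001010111110

s1 (pos 1,3,5,7,9,11,13,15): 0⊕0⊕0⊕0⊕0⊕1⊕1⊕0 = 0
s2 (pos 2,3,6,7,10,11,14,15): 0⊕0⊕1⊕0⊕1⊕1⊕0⊕0 = 1
s4 (pos 4,5,6,7,12,13,14,15): 0⊕0⊕1⊕0⊕1⊕1⊕0⊕0 = 1
s8 (pos 8,9,10,11,12,13,14,15): 1⊕0⊕1⊕1⊕1⊕1⊕0⊕0 = 1
Syndrome s8…s1 = 1110 → error at position 14.
Flip position 14: 000001010111100 → 000001010111110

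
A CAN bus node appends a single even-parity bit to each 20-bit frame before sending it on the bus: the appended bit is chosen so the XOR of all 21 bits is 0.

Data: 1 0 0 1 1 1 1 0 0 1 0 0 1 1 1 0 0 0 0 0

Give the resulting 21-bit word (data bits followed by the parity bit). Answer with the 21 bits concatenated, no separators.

100111100100111000001

XOR of the 20 data bits: 1⊕0⊕0⊕1⊕1⊕1⊕1⊕0⊕0⊕1⊕0⊕0⊕1⊕1⊕1⊕0⊕0⊕0⊕0⊕0 = 1
Parity bit = 1 (so all 21 bits XOR to 0).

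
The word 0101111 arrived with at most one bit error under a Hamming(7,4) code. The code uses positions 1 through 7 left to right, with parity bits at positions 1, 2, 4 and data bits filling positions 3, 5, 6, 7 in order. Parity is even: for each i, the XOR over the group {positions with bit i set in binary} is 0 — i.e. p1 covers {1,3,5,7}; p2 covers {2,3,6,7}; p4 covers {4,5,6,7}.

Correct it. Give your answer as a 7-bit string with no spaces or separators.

0001111

s1 (pos 1,3,5,7): 0⊕0⊕1⊕1 = 0
s2 (pos 2,3,6,7): 1⊕0⊕1⊕1 = 1
s4 (pos 4,5,6,7): 1⊕1⊕1⊕1 = 0
Syndrome s4…s1 = 010 → error at position 2.
Flip position 2: 0101111 → 0001111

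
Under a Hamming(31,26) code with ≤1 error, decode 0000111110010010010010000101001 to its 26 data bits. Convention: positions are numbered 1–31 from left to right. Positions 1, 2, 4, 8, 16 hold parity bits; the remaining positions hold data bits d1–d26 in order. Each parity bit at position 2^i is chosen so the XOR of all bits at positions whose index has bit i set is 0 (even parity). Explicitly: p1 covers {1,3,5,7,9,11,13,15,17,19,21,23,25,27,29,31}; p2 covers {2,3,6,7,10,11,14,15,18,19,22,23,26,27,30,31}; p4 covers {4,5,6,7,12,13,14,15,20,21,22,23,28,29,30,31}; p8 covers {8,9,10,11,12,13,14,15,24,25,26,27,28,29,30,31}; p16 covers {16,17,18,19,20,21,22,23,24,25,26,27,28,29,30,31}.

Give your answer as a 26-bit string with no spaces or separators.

01111001001010010010101001

s1 (pos 1,3,5,7,9,11,13,15,17,19,21,23,25,27,29,31): 0⊕0⊕1⊕1⊕1⊕0⊕0⊕1⊕0⊕0⊕1⊕0⊕0⊕0⊕0⊕1 = 0
s2 (pos 2,3,6,7,10,11,14,15,18,19,22,23,26,27,30,31): 0⊕0⊕1⊕1⊕0⊕0⊕0⊕1⊕1⊕0⊕0⊕0⊕1⊕0⊕0⊕1 = 0
s4 (pos 4,5,6,7,12,13,14,15,20,21,22,23,28,29,30,31): 0⊕1⊕1⊕1⊕1⊕0⊕0⊕1⊕0⊕1⊕0⊕0⊕1⊕0⊕0⊕1 = 0
s8 (pos 8,9,10,11,12,13,14,15,24,25,26,27,28,29,30,31): 1⊕1⊕0⊕0⊕1⊕0⊕0⊕1⊕0⊕0⊕1⊕0⊕1⊕0⊕0⊕1 = 1
s16 (pos 16,17,18,19,20,21,22,23,24,25,26,27,28,29,30,31): 0⊕0⊕1⊕0⊕0⊕1⊕0⊕0⊕0⊕0⊕1⊕0⊕1⊕0⊕0⊕1 = 1
Syndrome s16…s1 = 11000 → error at position 24.
Flip position 24: 0000111110010010010010000101001 → 0000111110010010010010010101001
Read data bits from positions 3,5,6,7,9,10,11,12,13,14,15,17,18,19,20,21,22,23,24,25,26,27,28,29,30,31: 01111001001010010010101001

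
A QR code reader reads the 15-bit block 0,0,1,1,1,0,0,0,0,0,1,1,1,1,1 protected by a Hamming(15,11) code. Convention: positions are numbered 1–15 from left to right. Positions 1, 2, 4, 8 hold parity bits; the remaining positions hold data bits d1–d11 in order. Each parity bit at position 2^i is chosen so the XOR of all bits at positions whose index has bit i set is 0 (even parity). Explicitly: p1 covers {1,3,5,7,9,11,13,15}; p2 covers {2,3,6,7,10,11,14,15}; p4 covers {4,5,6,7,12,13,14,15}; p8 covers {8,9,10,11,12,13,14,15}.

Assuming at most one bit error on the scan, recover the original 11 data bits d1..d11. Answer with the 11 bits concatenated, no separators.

s1 (pos 1,3,5,7,9,11,13,15): 0⊕1⊕1⊕0⊕0⊕1⊕1⊕1 = 1
s2 (pos 2,3,6,7,10,11,14,15): 0⊕1⊕0⊕0⊕0⊕1⊕1⊕1 = 0
s4 (pos 4,5,6,7,12,13,14,15): 1⊕1⊕0⊕0⊕1⊕1⊕1⊕1 = 0
s8 (pos 8,9,10,11,12,13,14,15): 0⊕0⊕0⊕1⊕1⊕1⊕1⊕1 = 1
Syndrome s8…s1 = 1001 → error at position 9.
Flip position 9: 001110000011111 → 001110001011111
Read data bits from positions 3,5,6,7,9,10,11,12,13,14,15: 11001011111

11001011111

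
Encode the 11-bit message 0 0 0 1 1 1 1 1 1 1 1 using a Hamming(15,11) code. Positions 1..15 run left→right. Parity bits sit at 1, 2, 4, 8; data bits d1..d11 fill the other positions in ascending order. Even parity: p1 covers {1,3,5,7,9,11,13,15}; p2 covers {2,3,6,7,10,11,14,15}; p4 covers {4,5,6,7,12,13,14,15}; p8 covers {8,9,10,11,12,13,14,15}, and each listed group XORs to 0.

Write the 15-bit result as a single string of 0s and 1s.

110100111111111

Place data at non-parity positions: p1 p2 0 p4 0 0 1 p8 1 1 1 1 1 1 1
p1 (pos 1,3,5,7,9,11,13,15): XOR of data positions = 0⊕0⊕1⊕1⊕1⊕1⊕1 = 1
p2 (pos 2,3,6,7,10,11,14,15): XOR of data positions = 0⊕0⊕1⊕1⊕1⊕1⊕1 = 1
p4 (pos 4,5,6,7,12,13,14,15): XOR of data positions = 0⊕0⊕1⊕1⊕1⊕1⊕1 = 1
p8 (pos 8,9,10,11,12,13,14,15): XOR of data positions = 1⊕1⊕1⊕1⊕1⊕1⊕1 = 1
Codeword: 110100111111111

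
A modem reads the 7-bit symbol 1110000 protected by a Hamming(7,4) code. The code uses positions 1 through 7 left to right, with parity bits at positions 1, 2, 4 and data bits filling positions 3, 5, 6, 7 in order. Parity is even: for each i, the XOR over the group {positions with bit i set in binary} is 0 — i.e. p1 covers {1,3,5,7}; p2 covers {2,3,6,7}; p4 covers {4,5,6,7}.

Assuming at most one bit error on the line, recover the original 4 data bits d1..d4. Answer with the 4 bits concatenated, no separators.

s1 (pos 1,3,5,7): 1⊕1⊕0⊕0 = 0
s2 (pos 2,3,6,7): 1⊕1⊕0⊕0 = 0
s4 (pos 4,5,6,7): 0⊕0⊕0⊕0 = 0
Syndrome s4…s1 = 000 → no error.
Read data bits from positions 3,5,6,7: 1000

1000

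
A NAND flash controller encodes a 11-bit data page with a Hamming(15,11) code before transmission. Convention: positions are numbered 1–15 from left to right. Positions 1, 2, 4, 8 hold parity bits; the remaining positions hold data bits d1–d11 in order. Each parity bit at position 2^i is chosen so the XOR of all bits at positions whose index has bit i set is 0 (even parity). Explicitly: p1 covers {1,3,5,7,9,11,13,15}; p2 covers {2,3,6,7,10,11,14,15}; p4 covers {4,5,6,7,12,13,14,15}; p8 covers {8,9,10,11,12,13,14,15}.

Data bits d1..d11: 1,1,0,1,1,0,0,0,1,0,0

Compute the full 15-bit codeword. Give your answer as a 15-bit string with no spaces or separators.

Place data at non-parity positions: p1 p2 1 p4 1 0 1 p8 1 0 0 0 1 0 0
p1 (pos 1,3,5,7,9,11,13,15): XOR of data positions = 1⊕1⊕1⊕1⊕0⊕1⊕0 = 1
p2 (pos 2,3,6,7,10,11,14,15): XOR of data positions = 1⊕0⊕1⊕0⊕0⊕0⊕0 = 0
p4 (pos 4,5,6,7,12,13,14,15): XOR of data positions = 1⊕0⊕1⊕0⊕1⊕0⊕0 = 1
p8 (pos 8,9,10,11,12,13,14,15): XOR of data positions = 1⊕0⊕0⊕0⊕1⊕0⊕0 = 0
Codeword: 101110101000100

101110101000100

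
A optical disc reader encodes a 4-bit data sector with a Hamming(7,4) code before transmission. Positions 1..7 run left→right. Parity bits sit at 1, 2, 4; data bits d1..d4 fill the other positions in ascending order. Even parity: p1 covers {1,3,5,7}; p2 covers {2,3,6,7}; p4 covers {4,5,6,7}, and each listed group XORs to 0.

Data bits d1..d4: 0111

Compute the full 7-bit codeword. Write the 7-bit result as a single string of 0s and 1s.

Place data at non-parity positions: p1 p2 0 p4 1 1 1
p1 (pos 1,3,5,7): XOR of data positions = 0⊕1⊕1 = 0
p2 (pos 2,3,6,7): XOR of data positions = 0⊕1⊕1 = 0
p4 (pos 4,5,6,7): XOR of data positions = 1⊕1⊕1 = 1
Codeword: 0001111

0001111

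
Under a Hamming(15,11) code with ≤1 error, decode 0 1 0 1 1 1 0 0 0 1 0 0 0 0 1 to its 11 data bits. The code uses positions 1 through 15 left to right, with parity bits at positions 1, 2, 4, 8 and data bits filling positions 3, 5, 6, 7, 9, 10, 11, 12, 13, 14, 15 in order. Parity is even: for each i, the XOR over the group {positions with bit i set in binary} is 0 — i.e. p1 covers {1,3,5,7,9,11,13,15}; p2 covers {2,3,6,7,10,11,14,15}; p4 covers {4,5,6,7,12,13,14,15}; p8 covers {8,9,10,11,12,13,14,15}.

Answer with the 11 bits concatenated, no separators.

01100100001

s1 (pos 1,3,5,7,9,11,13,15): 0⊕0⊕1⊕0⊕0⊕0⊕0⊕1 = 0
s2 (pos 2,3,6,7,10,11,14,15): 1⊕0⊕1⊕0⊕1⊕0⊕0⊕1 = 0
s4 (pos 4,5,6,7,12,13,14,15): 1⊕1⊕1⊕0⊕0⊕0⊕0⊕1 = 0
s8 (pos 8,9,10,11,12,13,14,15): 0⊕0⊕1⊕0⊕0⊕0⊕0⊕1 = 0
Syndrome s8…s1 = 0000 → no error.
Read data bits from positions 3,5,6,7,9,10,11,12,13,14,15: 01100100001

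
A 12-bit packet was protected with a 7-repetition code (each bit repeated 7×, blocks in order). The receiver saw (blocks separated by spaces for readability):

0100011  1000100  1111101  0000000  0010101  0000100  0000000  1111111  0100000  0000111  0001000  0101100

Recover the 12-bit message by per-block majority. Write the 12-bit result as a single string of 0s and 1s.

001000010000

Block 1 (0100011): 3 ones → 0
Block 2 (1000100): 2 ones → 0
Block 3 (1111101): 6 ones → 1
Block 4 (0000000): 0 ones → 0
Block 5 (0010101): 3 ones → 0
Block 6 (0000100): 1 one → 0
Block 7 (0000000): 0 ones → 0
Block 8 (1111111): 7 ones → 1
Block 9 (0100000): 1 one → 0
Block 10 (0000111): 3 ones → 0
Block 11 (0001000): 1 one → 0
Block 12 (0101100): 3 ones → 0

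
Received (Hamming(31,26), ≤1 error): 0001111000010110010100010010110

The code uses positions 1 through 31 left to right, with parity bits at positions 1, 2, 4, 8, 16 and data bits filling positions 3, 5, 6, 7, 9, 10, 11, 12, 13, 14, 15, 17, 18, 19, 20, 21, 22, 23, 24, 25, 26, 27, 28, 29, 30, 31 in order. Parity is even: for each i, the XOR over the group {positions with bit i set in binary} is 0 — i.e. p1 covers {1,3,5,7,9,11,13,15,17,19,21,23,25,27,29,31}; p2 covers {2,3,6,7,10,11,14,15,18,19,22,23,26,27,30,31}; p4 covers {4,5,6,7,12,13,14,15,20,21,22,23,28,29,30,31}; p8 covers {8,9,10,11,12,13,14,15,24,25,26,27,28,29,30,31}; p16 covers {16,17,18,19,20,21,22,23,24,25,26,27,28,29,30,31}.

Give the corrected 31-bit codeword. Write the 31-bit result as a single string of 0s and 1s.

s1 (pos 1,3,5,7,9,11,13,15,17,19,21,23,25,27,29,31): 0⊕0⊕1⊕1⊕0⊕0⊕0⊕1⊕0⊕0⊕0⊕0⊕0⊕1⊕1⊕0 = 1
s2 (pos 2,3,6,7,10,11,14,15,18,19,22,23,26,27,30,31): 0⊕0⊕1⊕1⊕0⊕0⊕1⊕1⊕1⊕0⊕0⊕0⊕0⊕1⊕1⊕0 = 1
s4 (pos 4,5,6,7,12,13,14,15,20,21,22,23,28,29,30,31): 1⊕1⊕1⊕1⊕1⊕0⊕1⊕1⊕1⊕0⊕0⊕0⊕0⊕1⊕1⊕0 = 0
s8 (pos 8,9,10,11,12,13,14,15,24,25,26,27,28,29,30,31): 0⊕0⊕0⊕0⊕1⊕0⊕1⊕1⊕1⊕0⊕0⊕1⊕0⊕1⊕1⊕0 = 1
s16 (pos 16,17,18,19,20,21,22,23,24,25,26,27,28,29,30,31): 0⊕0⊕1⊕0⊕1⊕0⊕0⊕0⊕1⊕0⊕0⊕1⊕0⊕1⊕1⊕0 = 0
Syndrome s16…s1 = 01011 → error at position 11.
Flip position 11: 0001111000010110010100010010110 → 0001111000110110010100010010110

0001111000110110010100010010110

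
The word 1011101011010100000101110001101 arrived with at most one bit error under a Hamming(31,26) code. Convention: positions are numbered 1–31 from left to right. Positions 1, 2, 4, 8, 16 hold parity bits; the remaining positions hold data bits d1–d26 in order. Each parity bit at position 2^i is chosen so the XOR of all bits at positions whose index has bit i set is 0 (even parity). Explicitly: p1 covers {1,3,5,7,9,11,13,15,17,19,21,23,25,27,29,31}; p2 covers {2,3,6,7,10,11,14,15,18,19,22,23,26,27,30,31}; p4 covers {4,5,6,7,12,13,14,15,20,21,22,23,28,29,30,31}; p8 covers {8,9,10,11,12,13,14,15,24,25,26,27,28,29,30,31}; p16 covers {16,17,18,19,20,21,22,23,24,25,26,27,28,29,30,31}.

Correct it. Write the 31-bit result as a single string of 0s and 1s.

1011101011010100000100110001101

s1 (pos 1,3,5,7,9,11,13,15,17,19,21,23,25,27,29,31): 1⊕1⊕1⊕1⊕1⊕0⊕0⊕0⊕0⊕0⊕0⊕1⊕0⊕0⊕1⊕1 = 0
s2 (pos 2,3,6,7,10,11,14,15,18,19,22,23,26,27,30,31): 0⊕1⊕0⊕1⊕1⊕0⊕1⊕0⊕0⊕0⊕1⊕1⊕0⊕0⊕0⊕1 = 1
s4 (pos 4,5,6,7,12,13,14,15,20,21,22,23,28,29,30,31): 1⊕1⊕0⊕1⊕1⊕0⊕1⊕0⊕1⊕0⊕1⊕1⊕1⊕1⊕0⊕1 = 1
s8 (pos 8,9,10,11,12,13,14,15,24,25,26,27,28,29,30,31): 0⊕1⊕1⊕0⊕1⊕0⊕1⊕0⊕1⊕0⊕0⊕0⊕1⊕1⊕0⊕1 = 0
s16 (pos 16,17,18,19,20,21,22,23,24,25,26,27,28,29,30,31): 0⊕0⊕0⊕0⊕1⊕0⊕1⊕1⊕1⊕0⊕0⊕0⊕1⊕1⊕0⊕1 = 1
Syndrome s16…s1 = 10110 → error at position 22.
Flip position 22: 1011101011010100000101110001101 → 1011101011010100000100110001101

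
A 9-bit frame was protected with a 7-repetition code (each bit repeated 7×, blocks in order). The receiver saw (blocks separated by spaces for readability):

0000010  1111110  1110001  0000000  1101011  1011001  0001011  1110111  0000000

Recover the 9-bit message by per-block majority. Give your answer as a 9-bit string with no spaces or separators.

Block 1 (0000010): 1 one → 0
Block 2 (1111110): 6 ones → 1
Block 3 (1110001): 4 ones → 1
Block 4 (0000000): 0 ones → 0
Block 5 (1101011): 5 ones → 1
Block 6 (1011001): 4 ones → 1
Block 7 (0001011): 3 ones → 0
Block 8 (1110111): 6 ones → 1
Block 9 (0000000): 0 ones → 0

011011010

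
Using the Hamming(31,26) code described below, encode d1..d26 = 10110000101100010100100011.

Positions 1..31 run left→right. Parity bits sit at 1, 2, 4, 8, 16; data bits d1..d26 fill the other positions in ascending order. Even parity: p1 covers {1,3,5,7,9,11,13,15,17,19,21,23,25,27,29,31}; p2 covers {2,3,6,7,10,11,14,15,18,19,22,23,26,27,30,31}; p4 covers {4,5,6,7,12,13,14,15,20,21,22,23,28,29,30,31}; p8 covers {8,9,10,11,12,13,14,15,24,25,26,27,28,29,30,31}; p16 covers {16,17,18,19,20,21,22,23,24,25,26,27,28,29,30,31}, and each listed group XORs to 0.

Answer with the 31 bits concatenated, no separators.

0010011100001010100010100100011

Place data at non-parity positions: p1 p2 1 p4 0 1 1 p8 0 0 0 0 1 0 1 p16 1 0 0 0 1 0 1 0 0 1 0 0 0 1 1
p1 (pos 1,3,5,7,9,11,13,15,17,19,21,23,25,27,29,31): XOR of data positions = 1⊕0⊕1⊕0⊕0⊕1⊕1⊕1⊕0⊕1⊕1⊕0⊕0⊕0⊕1 = 0
p2 (pos 2,3,6,7,10,11,14,15,18,19,22,23,26,27,30,31): XOR of data positions = 1⊕1⊕1⊕0⊕0⊕0⊕1⊕0⊕0⊕0⊕1⊕1⊕0⊕1⊕1 = 0
p4 (pos 4,5,6,7,12,13,14,15,20,21,22,23,28,29,30,31): XOR of data positions = 0⊕1⊕1⊕0⊕1⊕0⊕1⊕0⊕1⊕0⊕1⊕0⊕0⊕1⊕1 = 0
p8 (pos 8,9,10,11,12,13,14,15,24,25,26,27,28,29,30,31): XOR of data positions = 0⊕0⊕0⊕0⊕1⊕0⊕1⊕0⊕0⊕1⊕0⊕0⊕0⊕1⊕1 = 1
p16 (pos 16,17,18,19,20,21,22,23,24,25,26,27,28,29,30,31): XOR of data positions = 1⊕0⊕0⊕0⊕1⊕0⊕1⊕0⊕0⊕1⊕0⊕0⊕0⊕1⊕1 = 0
Codeword: 0010011100001010100010100100011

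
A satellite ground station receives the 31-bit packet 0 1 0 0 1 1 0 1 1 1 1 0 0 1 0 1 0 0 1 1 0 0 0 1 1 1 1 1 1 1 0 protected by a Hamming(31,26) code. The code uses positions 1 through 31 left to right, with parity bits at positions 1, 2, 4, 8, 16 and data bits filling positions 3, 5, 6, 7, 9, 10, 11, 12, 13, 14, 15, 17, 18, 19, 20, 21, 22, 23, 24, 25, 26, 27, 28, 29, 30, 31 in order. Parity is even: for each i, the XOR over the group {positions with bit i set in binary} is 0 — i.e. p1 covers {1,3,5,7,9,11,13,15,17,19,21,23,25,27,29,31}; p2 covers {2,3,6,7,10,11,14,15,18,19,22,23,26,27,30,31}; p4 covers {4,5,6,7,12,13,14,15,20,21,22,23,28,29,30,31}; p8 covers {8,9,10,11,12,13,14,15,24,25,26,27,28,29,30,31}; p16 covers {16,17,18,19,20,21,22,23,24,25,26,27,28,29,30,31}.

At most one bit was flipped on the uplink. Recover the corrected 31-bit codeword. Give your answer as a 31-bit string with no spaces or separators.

s1 (pos 1,3,5,7,9,11,13,15,17,19,21,23,25,27,29,31): 0⊕0⊕1⊕0⊕1⊕1⊕0⊕0⊕0⊕1⊕0⊕0⊕1⊕1⊕1⊕0 = 1
s2 (pos 2,3,6,7,10,11,14,15,18,19,22,23,26,27,30,31): 1⊕0⊕1⊕0⊕1⊕1⊕1⊕0⊕0⊕1⊕0⊕0⊕1⊕1⊕1⊕0 = 1
s4 (pos 4,5,6,7,12,13,14,15,20,21,22,23,28,29,30,31): 0⊕1⊕1⊕0⊕0⊕0⊕1⊕0⊕1⊕0⊕0⊕0⊕1⊕1⊕1⊕0 = 1
s8 (pos 8,9,10,11,12,13,14,15,24,25,26,27,28,29,30,31): 1⊕1⊕1⊕1⊕0⊕0⊕1⊕0⊕1⊕1⊕1⊕1⊕1⊕1⊕1⊕0 = 0
s16 (pos 16,17,18,19,20,21,22,23,24,25,26,27,28,29,30,31): 1⊕0⊕0⊕1⊕1⊕0⊕0⊕0⊕1⊕1⊕1⊕1⊕1⊕1⊕1⊕0 = 0
Syndrome s16…s1 = 00111 → error at position 7.
Flip position 7: 0100110111100101001100011111110 → 0100111111100101001100011111110

0100111111100101001100011111110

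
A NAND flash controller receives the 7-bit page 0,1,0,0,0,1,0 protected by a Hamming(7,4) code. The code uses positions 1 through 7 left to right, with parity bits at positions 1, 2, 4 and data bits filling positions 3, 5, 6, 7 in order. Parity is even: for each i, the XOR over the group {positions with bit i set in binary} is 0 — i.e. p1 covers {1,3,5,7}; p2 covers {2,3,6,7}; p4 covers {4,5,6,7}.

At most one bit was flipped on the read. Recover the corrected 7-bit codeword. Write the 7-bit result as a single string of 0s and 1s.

0101010

s1 (pos 1,3,5,7): 0⊕0⊕0⊕0 = 0
s2 (pos 2,3,6,7): 1⊕0⊕1⊕0 = 0
s4 (pos 4,5,6,7): 0⊕0⊕1⊕0 = 1
Syndrome s4…s1 = 100 → error at position 4.
Flip position 4: 0100010 → 0101010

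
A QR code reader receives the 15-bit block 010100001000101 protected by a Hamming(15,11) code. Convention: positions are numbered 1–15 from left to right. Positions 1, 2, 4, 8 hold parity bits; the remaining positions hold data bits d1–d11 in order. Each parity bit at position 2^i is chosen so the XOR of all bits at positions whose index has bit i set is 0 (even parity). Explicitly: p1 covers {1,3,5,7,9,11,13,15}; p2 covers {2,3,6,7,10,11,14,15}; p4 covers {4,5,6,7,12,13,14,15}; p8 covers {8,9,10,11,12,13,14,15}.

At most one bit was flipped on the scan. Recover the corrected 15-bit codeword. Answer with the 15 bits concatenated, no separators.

s1 (pos 1,3,5,7,9,11,13,15): 0⊕0⊕0⊕0⊕1⊕0⊕1⊕1 = 1
s2 (pos 2,3,6,7,10,11,14,15): 1⊕0⊕0⊕0⊕0⊕0⊕0⊕1 = 0
s4 (pos 4,5,6,7,12,13,14,15): 1⊕0⊕0⊕0⊕0⊕1⊕0⊕1 = 1
s8 (pos 8,9,10,11,12,13,14,15): 0⊕1⊕0⊕0⊕0⊕1⊕0⊕1 = 1
Syndrome s8…s1 = 1101 → error at position 13.
Flip position 13: 010100001000101 → 010100001000001

010100001000001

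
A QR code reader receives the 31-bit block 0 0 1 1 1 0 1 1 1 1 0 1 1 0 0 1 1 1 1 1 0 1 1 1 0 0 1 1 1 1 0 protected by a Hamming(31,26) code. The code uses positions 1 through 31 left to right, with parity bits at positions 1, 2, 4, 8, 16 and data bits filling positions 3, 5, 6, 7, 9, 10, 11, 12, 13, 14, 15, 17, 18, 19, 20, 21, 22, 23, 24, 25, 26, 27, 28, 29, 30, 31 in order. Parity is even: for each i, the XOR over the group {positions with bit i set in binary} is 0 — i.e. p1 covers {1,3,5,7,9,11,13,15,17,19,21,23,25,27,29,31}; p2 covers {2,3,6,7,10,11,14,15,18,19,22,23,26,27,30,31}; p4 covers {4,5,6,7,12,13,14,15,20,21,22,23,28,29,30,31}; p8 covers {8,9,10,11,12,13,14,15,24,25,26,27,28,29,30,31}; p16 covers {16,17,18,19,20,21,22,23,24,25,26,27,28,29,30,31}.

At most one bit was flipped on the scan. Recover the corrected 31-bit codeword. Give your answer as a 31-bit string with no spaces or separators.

s1 (pos 1,3,5,7,9,11,13,15,17,19,21,23,25,27,29,31): 0⊕1⊕1⊕1⊕1⊕0⊕1⊕0⊕1⊕1⊕0⊕1⊕0⊕1⊕1⊕0 = 0
s2 (pos 2,3,6,7,10,11,14,15,18,19,22,23,26,27,30,31): 0⊕1⊕0⊕1⊕1⊕0⊕0⊕0⊕1⊕1⊕1⊕1⊕0⊕1⊕1⊕0 = 1
s4 (pos 4,5,6,7,12,13,14,15,20,21,22,23,28,29,30,31): 1⊕1⊕0⊕1⊕1⊕1⊕0⊕0⊕1⊕0⊕1⊕1⊕1⊕1⊕1⊕0 = 1
s8 (pos 8,9,10,11,12,13,14,15,24,25,26,27,28,29,30,31): 1⊕1⊕1⊕0⊕1⊕1⊕0⊕0⊕1⊕0⊕0⊕1⊕1⊕1⊕1⊕0 = 0
s16 (pos 16,17,18,19,20,21,22,23,24,25,26,27,28,29,30,31): 1⊕1⊕1⊕1⊕1⊕0⊕1⊕1⊕1⊕0⊕0⊕1⊕1⊕1⊕1⊕0 = 0
Syndrome s16…s1 = 00110 → error at position 6.
Flip position 6: 0011101111011001111101110011110 → 0011111111011001111101110011110

0011111111011001111101110011110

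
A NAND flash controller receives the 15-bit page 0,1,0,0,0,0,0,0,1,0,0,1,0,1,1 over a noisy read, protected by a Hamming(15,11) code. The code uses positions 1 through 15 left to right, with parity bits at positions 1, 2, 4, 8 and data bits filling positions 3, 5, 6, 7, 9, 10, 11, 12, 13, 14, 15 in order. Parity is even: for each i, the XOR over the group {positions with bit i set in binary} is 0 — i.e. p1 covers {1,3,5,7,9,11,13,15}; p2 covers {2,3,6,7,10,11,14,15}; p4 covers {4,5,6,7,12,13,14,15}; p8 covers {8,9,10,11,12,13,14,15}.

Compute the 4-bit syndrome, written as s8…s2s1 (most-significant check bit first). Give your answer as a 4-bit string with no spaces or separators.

0110

s1 (pos 1,3,5,7,9,11,13,15): 0⊕0⊕0⊕0⊕1⊕0⊕0⊕1 = 0
s2 (pos 2,3,6,7,10,11,14,15): 1⊕0⊕0⊕0⊕0⊕0⊕1⊕1 = 1
s4 (pos 4,5,6,7,12,13,14,15): 0⊕0⊕0⊕0⊕1⊕0⊕1⊕1 = 1
s8 (pos 8,9,10,11,12,13,14,15): 0⊕1⊕0⊕0⊕1⊕0⊕1⊕1 = 0
Syndrome s8…s1 = 0110 → error at position 6.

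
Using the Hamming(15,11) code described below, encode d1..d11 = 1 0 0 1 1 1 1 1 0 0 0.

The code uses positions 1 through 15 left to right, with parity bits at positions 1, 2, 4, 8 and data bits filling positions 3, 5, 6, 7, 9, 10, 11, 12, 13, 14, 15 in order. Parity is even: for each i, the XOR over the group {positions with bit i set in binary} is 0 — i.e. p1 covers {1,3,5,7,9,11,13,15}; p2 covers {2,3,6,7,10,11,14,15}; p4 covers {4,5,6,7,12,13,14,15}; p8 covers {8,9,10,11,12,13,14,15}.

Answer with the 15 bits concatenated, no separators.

Place data at non-parity positions: p1 p2 1 p4 0 0 1 p8 1 1 1 1 0 0 0
p1 (pos 1,3,5,7,9,11,13,15): XOR of data positions = 1⊕0⊕1⊕1⊕1⊕0⊕0 = 0
p2 (pos 2,3,6,7,10,11,14,15): XOR of data positions = 1⊕0⊕1⊕1⊕1⊕0⊕0 = 0
p4 (pos 4,5,6,7,12,13,14,15): XOR of data positions = 0⊕0⊕1⊕1⊕0⊕0⊕0 = 0
p8 (pos 8,9,10,11,12,13,14,15): XOR of data positions = 1⊕1⊕1⊕1⊕0⊕0⊕0 = 0
Codeword: 001000101111000

001000101111000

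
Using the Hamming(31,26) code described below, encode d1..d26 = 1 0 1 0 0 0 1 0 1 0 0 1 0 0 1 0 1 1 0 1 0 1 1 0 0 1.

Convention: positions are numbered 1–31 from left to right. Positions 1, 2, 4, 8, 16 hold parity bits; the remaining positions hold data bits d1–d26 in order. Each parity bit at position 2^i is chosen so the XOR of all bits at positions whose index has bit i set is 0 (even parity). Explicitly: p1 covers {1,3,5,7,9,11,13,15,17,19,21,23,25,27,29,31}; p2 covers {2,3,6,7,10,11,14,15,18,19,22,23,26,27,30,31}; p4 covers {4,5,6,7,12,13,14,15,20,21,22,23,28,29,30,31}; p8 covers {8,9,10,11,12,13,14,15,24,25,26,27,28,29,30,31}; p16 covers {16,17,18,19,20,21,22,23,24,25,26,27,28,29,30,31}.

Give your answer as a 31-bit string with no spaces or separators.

Place data at non-parity positions: p1 p2 1 p4 0 1 0 p8 0 0 1 0 1 0 0 p16 1 0 0 1 0 1 1 0 1 0 1 1 0 0 1
p1 (pos 1,3,5,7,9,11,13,15,17,19,21,23,25,27,29,31): XOR of data positions = 1⊕0⊕0⊕0⊕1⊕1⊕0⊕1⊕0⊕0⊕1⊕1⊕1⊕0⊕1 = 0
p2 (pos 2,3,6,7,10,11,14,15,18,19,22,23,26,27,30,31): XOR of data positions = 1⊕1⊕0⊕0⊕1⊕0⊕0⊕0⊕0⊕1⊕1⊕0⊕1⊕0⊕1 = 1
p4 (pos 4,5,6,7,12,13,14,15,20,21,22,23,28,29,30,31): XOR of data positions = 0⊕1⊕0⊕0⊕1⊕0⊕0⊕1⊕0⊕1⊕1⊕1⊕0⊕0⊕1 = 1
p8 (pos 8,9,10,11,12,13,14,15,24,25,26,27,28,29,30,31): XOR of data positions = 0⊕0⊕1⊕0⊕1⊕0⊕0⊕0⊕1⊕0⊕1⊕1⊕0⊕0⊕1 = 0
p16 (pos 16,17,18,19,20,21,22,23,24,25,26,27,28,29,30,31): XOR of data positions = 1⊕0⊕0⊕1⊕0⊕1⊕1⊕0⊕1⊕0⊕1⊕1⊕0⊕0⊕1 = 0
Codeword: 0111010000101000100101101011001

0111010000101000100101101011001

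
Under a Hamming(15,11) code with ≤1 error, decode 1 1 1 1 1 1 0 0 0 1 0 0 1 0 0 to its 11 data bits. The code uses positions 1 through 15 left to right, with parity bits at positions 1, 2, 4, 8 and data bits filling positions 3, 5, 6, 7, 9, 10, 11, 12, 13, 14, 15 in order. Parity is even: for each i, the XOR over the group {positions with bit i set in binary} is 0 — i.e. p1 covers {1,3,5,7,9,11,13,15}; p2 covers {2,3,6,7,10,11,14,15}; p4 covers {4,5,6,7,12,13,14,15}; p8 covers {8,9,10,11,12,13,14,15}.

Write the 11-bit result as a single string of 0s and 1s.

s1 (pos 1,3,5,7,9,11,13,15): 1⊕1⊕1⊕0⊕0⊕0⊕1⊕0 = 0
s2 (pos 2,3,6,7,10,11,14,15): 1⊕1⊕1⊕0⊕1⊕0⊕0⊕0 = 0
s4 (pos 4,5,6,7,12,13,14,15): 1⊕1⊕1⊕0⊕0⊕1⊕0⊕0 = 0
s8 (pos 8,9,10,11,12,13,14,15): 0⊕0⊕1⊕0⊕0⊕1⊕0⊕0 = 0
Syndrome s8…s1 = 0000 → no error.
Read data bits from positions 3,5,6,7,9,10,11,12,13,14,15: 11100100100

11100100100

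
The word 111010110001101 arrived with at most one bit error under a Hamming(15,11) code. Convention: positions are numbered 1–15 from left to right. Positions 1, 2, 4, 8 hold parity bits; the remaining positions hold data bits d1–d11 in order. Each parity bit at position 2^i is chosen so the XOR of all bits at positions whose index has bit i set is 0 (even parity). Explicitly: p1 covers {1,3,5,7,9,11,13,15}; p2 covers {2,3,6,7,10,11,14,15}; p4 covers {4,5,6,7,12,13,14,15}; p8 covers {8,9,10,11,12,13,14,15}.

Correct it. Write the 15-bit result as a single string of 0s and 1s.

111110110001101

s1 (pos 1,3,5,7,9,11,13,15): 1⊕1⊕1⊕1⊕0⊕0⊕1⊕1 = 0
s2 (pos 2,3,6,7,10,11,14,15): 1⊕1⊕0⊕1⊕0⊕0⊕0⊕1 = 0
s4 (pos 4,5,6,7,12,13,14,15): 0⊕1⊕0⊕1⊕1⊕1⊕0⊕1 = 1
s8 (pos 8,9,10,11,12,13,14,15): 1⊕0⊕0⊕0⊕1⊕1⊕0⊕1 = 0
Syndrome s8…s1 = 0100 → error at position 4.
Flip position 4: 111010110001101 → 111110110001101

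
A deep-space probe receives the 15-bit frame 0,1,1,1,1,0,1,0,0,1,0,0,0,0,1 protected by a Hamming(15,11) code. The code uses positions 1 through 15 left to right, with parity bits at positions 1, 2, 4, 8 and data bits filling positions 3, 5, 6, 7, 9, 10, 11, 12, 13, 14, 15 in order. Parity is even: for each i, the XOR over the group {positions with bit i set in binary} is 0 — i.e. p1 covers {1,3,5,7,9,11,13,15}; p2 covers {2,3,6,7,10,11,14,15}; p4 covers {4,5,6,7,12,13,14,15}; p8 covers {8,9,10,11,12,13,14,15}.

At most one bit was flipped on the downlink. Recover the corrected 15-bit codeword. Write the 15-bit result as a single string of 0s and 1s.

001110100100001

s1 (pos 1,3,5,7,9,11,13,15): 0⊕1⊕1⊕1⊕0⊕0⊕0⊕1 = 0
s2 (pos 2,3,6,7,10,11,14,15): 1⊕1⊕0⊕1⊕1⊕0⊕0⊕1 = 1
s4 (pos 4,5,6,7,12,13,14,15): 1⊕1⊕0⊕1⊕0⊕0⊕0⊕1 = 0
s8 (pos 8,9,10,11,12,13,14,15): 0⊕0⊕1⊕0⊕0⊕0⊕0⊕1 = 0
Syndrome s8…s1 = 0010 → error at position 2.
Flip position 2: 011110100100001 → 001110100100001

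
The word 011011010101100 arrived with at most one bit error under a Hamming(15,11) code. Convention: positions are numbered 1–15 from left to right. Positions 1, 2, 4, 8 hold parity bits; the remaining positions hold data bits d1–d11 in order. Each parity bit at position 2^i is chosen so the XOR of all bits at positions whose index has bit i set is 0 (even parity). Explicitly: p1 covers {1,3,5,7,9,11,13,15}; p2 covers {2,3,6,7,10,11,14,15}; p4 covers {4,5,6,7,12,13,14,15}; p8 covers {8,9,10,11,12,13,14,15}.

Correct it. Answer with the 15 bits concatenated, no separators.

s1 (pos 1,3,5,7,9,11,13,15): 0⊕1⊕1⊕0⊕0⊕0⊕1⊕0 = 1
s2 (pos 2,3,6,7,10,11,14,15): 1⊕1⊕1⊕0⊕1⊕0⊕0⊕0 = 0
s4 (pos 4,5,6,7,12,13,14,15): 0⊕1⊕1⊕0⊕1⊕1⊕0⊕0 = 0
s8 (pos 8,9,10,11,12,13,14,15): 1⊕0⊕1⊕0⊕1⊕1⊕0⊕0 = 0
Syndrome s8…s1 = 0001 → error at position 1.
Flip position 1: 011011010101100 → 111011010101100

111011010101100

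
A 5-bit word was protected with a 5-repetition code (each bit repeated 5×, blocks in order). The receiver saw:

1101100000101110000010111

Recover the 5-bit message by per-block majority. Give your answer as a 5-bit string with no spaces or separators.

Block 1 (11011): 4 ones → 1
Block 2 (00000): 0 ones → 0
Block 3 (10111): 4 ones → 1
Block 4 (00000): 0 ones → 0
Block 5 (10111): 4 ones → 1

10101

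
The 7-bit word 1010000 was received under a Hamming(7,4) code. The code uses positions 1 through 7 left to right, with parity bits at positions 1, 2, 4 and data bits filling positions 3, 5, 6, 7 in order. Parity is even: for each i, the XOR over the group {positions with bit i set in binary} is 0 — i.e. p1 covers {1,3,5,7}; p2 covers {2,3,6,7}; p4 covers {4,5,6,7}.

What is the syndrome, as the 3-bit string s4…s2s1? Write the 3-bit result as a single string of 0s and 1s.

010

s1 (pos 1,3,5,7): 1⊕1⊕0⊕0 = 0
s2 (pos 2,3,6,7): 0⊕1⊕0⊕0 = 1
s4 (pos 4,5,6,7): 0⊕0⊕0⊕0 = 0
Syndrome s4…s1 = 010 → error at position 2.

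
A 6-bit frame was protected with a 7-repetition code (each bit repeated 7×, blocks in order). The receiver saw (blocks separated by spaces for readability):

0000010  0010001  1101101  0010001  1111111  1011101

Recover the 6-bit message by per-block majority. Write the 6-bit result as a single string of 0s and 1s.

001011

Block 1 (0000010): 1 one → 0
Block 2 (0010001): 2 ones → 0
Block 3 (1101101): 5 ones → 1
Block 4 (0010001): 2 ones → 0
Block 5 (1111111): 7 ones → 1
Block 6 (1011101): 5 ones → 1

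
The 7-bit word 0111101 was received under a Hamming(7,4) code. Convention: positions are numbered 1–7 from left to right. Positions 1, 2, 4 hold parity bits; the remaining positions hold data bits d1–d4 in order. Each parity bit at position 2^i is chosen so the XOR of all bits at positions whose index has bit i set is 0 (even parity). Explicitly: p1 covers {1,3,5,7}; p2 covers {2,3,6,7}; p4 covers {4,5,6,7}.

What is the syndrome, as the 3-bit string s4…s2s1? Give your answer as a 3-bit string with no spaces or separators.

111

s1 (pos 1,3,5,7): 0⊕1⊕1⊕1 = 1
s2 (pos 2,3,6,7): 1⊕1⊕0⊕1 = 1
s4 (pos 4,5,6,7): 1⊕1⊕0⊕1 = 1
Syndrome s4…s1 = 111 → error at position 7.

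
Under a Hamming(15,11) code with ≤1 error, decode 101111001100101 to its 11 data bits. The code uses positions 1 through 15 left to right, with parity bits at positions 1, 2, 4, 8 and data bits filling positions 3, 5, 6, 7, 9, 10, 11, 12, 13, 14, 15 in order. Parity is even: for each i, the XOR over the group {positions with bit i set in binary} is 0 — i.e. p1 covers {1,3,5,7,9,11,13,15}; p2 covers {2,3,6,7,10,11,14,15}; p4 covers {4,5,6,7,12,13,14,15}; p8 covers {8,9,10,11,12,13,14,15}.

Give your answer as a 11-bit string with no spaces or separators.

s1 (pos 1,3,5,7,9,11,13,15): 1⊕1⊕1⊕0⊕1⊕0⊕1⊕1 = 0
s2 (pos 2,3,6,7,10,11,14,15): 0⊕1⊕1⊕0⊕1⊕0⊕0⊕1 = 0
s4 (pos 4,5,6,7,12,13,14,15): 1⊕1⊕1⊕0⊕0⊕1⊕0⊕1 = 1
s8 (pos 8,9,10,11,12,13,14,15): 0⊕1⊕1⊕0⊕0⊕1⊕0⊕1 = 0
Syndrome s8…s1 = 0100 → error at position 4.
Flip position 4: 101111001100101 → 101011001100101
Read data bits from positions 3,5,6,7,9,10,11,12,13,14,15: 11101100101

11101100101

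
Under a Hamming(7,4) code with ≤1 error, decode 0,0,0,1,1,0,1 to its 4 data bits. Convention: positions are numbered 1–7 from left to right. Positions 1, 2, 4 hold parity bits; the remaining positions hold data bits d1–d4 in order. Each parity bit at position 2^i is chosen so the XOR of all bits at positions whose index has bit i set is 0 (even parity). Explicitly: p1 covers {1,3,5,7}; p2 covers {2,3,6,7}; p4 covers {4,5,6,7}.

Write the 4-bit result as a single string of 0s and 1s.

s1 (pos 1,3,5,7): 0⊕0⊕1⊕1 = 0
s2 (pos 2,3,6,7): 0⊕0⊕0⊕1 = 1
s4 (pos 4,5,6,7): 1⊕1⊕0⊕1 = 1
Syndrome s4…s1 = 110 → error at position 6.
Flip position 6: 0001101 → 0001111
Read data bits from positions 3,5,6,7: 0111

0111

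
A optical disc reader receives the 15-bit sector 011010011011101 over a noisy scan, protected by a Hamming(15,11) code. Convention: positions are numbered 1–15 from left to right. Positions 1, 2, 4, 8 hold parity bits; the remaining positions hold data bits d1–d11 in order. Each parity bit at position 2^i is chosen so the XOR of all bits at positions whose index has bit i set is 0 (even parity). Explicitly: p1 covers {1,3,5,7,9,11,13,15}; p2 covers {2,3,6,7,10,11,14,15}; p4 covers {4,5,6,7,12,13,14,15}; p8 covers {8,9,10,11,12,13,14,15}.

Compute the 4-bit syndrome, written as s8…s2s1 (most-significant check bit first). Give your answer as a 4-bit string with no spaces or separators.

s1 (pos 1,3,5,7,9,11,13,15): 0⊕1⊕1⊕0⊕1⊕1⊕1⊕1 = 0
s2 (pos 2,3,6,7,10,11,14,15): 1⊕1⊕0⊕0⊕0⊕1⊕0⊕1 = 0
s4 (pos 4,5,6,7,12,13,14,15): 0⊕1⊕0⊕0⊕1⊕1⊕0⊕1 = 0
s8 (pos 8,9,10,11,12,13,14,15): 1⊕1⊕0⊕1⊕1⊕1⊕0⊕1 = 0
Syndrome s8…s1 = 0000 → no error.

0000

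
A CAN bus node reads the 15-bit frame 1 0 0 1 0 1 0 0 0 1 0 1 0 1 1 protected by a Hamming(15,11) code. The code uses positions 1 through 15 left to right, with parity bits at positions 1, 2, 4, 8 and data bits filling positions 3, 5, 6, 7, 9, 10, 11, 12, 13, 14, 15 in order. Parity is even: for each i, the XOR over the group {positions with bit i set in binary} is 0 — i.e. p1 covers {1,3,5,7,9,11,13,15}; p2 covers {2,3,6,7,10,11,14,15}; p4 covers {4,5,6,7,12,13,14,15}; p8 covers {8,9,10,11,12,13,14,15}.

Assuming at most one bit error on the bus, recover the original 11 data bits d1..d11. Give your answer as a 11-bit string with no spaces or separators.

s1 (pos 1,3,5,7,9,11,13,15): 1⊕0⊕0⊕0⊕0⊕0⊕0⊕1 = 0
s2 (pos 2,3,6,7,10,11,14,15): 0⊕0⊕1⊕0⊕1⊕0⊕1⊕1 = 0
s4 (pos 4,5,6,7,12,13,14,15): 1⊕0⊕1⊕0⊕1⊕0⊕1⊕1 = 1
s8 (pos 8,9,10,11,12,13,14,15): 0⊕0⊕1⊕0⊕1⊕0⊕1⊕1 = 0
Syndrome s8…s1 = 0100 → error at position 4.
Flip position 4: 100101000101011 → 100001000101011
Read data bits from positions 3,5,6,7,9,10,11,12,13,14,15: 00100101011

00100101011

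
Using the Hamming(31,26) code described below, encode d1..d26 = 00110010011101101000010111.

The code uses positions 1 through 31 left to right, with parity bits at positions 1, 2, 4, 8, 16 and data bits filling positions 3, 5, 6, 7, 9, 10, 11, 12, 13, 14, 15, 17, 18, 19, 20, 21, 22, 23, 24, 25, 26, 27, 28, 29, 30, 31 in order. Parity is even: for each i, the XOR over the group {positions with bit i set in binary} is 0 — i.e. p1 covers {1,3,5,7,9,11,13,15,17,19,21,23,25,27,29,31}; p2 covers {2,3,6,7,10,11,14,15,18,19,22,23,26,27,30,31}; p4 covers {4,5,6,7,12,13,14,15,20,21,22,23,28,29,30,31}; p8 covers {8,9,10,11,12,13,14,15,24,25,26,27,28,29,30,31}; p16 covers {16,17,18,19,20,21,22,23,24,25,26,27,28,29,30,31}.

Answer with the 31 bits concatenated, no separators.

0001011100100110101101000010111

Place data at non-parity positions: p1 p2 0 p4 0 1 1 p8 0 0 1 0 0 1 1 p16 1 0 1 1 0 1 0 0 0 0 1 0 1 1 1
p1 (pos 1,3,5,7,9,11,13,15,17,19,21,23,25,27,29,31): XOR of data positions = 0⊕0⊕1⊕0⊕1⊕0⊕1⊕1⊕1⊕0⊕0⊕0⊕1⊕1⊕1 = 0
p2 (pos 2,3,6,7,10,11,14,15,18,19,22,23,26,27,30,31): XOR of data positions = 0⊕1⊕1⊕0⊕1⊕1⊕1⊕0⊕1⊕1⊕0⊕0⊕1⊕1⊕1 = 0
p4 (pos 4,5,6,7,12,13,14,15,20,21,22,23,28,29,30,31): XOR of data positions = 0⊕1⊕1⊕0⊕0⊕1⊕1⊕1⊕0⊕1⊕0⊕0⊕1⊕1⊕1 = 1
p8 (pos 8,9,10,11,12,13,14,15,24,25,26,27,28,29,30,31): XOR of data positions = 0⊕0⊕1⊕0⊕0⊕1⊕1⊕0⊕0⊕0⊕1⊕0⊕1⊕1⊕1 = 1
p16 (pos 16,17,18,19,20,21,22,23,24,25,26,27,28,29,30,31): XOR of data positions = 1⊕0⊕1⊕1⊕0⊕1⊕0⊕0⊕0⊕0⊕1⊕0⊕1⊕1⊕1 = 0
Codeword: 0001011100100110101101000010111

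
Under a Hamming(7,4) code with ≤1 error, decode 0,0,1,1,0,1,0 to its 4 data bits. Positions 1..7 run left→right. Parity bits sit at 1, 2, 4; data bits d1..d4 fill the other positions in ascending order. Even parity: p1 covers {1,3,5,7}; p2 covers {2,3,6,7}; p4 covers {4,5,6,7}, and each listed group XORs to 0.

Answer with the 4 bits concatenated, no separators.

s1 (pos 1,3,5,7): 0⊕1⊕0⊕0 = 1
s2 (pos 2,3,6,7): 0⊕1⊕1⊕0 = 0
s4 (pos 4,5,6,7): 1⊕0⊕1⊕0 = 0
Syndrome s4…s1 = 001 → error at position 1.
Flip position 1: 0011010 → 1011010
Read data bits from positions 3,5,6,7: 1010

1010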